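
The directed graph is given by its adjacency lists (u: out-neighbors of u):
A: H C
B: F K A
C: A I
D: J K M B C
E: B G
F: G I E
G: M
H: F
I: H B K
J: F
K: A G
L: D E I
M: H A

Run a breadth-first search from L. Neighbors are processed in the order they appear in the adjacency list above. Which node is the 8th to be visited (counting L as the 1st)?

Visit L; enqueue D, E, I → queue [D, E, I]
Visit D; enqueue J, K, M, B, C → queue [E, I, J, K, M, B, C]
Visit E; enqueue G → queue [I, J, K, M, B, C, G]
Visit I; enqueue H → queue [J, K, M, B, C, G, H]
Visit J; enqueue F → queue [K, M, B, C, G, H, F]
Visit K; enqueue A → queue [M, B, C, G, H, F, A]
Visit M → queue [B, C, G, H, F, A]
Visit B → queue [C, G, H, F, A]
Visit C → queue [G, H, F, A]
Visit G → queue [H, F, A]
Visit H → queue [F, A]
Visit F → queue [A]
Visit A → queue []

Visit order: L, D, E, I, J, K, M, B, C, G, H, F, A

B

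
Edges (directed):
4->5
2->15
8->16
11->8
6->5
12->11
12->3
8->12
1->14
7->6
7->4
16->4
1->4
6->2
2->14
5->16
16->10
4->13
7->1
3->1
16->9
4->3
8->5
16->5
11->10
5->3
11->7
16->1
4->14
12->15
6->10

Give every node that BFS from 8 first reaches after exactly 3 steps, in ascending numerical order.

7, 13, 14

Level 0: 8
Level 1: 5, 12, 16
Level 2: 1, 3, 4, 9, 10, 11, 15
Level 3: 7, 13, 14
Level 4: 6
Level 5: 2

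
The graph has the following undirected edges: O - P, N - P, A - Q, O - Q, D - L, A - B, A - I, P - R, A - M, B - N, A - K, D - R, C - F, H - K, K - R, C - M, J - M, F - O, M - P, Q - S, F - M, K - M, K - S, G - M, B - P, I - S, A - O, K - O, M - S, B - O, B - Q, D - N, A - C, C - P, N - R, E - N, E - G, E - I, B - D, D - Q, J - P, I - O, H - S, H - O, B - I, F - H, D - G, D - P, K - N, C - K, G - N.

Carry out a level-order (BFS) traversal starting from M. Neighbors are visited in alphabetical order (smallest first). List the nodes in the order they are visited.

M, A, C, F, G, J, K, P, S, B, I, O, Q, H, D, E, N, R, L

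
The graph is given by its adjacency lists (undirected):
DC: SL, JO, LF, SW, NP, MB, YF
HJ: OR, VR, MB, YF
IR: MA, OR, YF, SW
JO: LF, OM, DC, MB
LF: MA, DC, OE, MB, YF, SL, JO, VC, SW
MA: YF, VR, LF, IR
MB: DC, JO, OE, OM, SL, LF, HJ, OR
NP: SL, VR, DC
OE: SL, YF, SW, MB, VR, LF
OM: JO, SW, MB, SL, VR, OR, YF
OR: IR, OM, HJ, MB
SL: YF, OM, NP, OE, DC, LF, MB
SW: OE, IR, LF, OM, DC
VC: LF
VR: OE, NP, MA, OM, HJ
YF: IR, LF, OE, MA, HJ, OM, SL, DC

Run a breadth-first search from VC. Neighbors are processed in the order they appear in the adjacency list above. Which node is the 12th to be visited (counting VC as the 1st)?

IR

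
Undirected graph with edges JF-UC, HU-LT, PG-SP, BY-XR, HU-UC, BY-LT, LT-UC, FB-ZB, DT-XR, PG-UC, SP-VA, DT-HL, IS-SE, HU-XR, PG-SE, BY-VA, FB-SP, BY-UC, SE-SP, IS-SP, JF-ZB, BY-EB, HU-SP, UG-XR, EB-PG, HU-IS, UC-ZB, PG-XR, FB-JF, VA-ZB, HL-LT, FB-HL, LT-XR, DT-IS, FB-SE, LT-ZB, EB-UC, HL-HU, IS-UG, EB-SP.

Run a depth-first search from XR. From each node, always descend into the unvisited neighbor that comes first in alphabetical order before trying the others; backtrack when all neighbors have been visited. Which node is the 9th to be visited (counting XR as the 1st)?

IS

Visit XR
XR → BY
BY → EB
EB → PG
PG → SE
SE → FB
FB → HL
HL → DT
DT → IS
IS → HU
HU → LT
LT → UC
UC → JF
JF → ZB
ZB → VA
VA → SP
IS → UG

Visit order: XR, BY, EB, PG, SE, FB, HL, DT, IS, HU, LT, UC, JF, ZB, VA, SP, UG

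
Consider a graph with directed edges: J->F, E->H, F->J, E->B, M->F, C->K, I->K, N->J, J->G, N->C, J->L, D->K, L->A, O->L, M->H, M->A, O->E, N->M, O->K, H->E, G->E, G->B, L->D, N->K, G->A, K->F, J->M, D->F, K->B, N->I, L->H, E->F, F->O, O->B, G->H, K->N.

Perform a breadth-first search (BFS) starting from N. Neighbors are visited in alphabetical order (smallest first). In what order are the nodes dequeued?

Visit N; enqueue C, I, J, K, M → queue [C, I, J, K, M]
Visit C → queue [I, J, K, M]
Visit I → queue [J, K, M]
Visit J; enqueue F, G, L → queue [K, M, F, G, L]
Visit K; enqueue B → queue [M, F, G, L, B]
Visit M; enqueue A, H → queue [F, G, L, B, A, H]
Visit F; enqueue O → queue [G, L, B, A, H, O]
Visit G; enqueue E → queue [L, B, A, H, O, E]
Visit L; enqueue D → queue [B, A, H, O, E, D]
Visit B → queue [A, H, O, E, D]
Visit A → queue [H, O, E, D]
Visit H → queue [O, E, D]
Visit O → queue [E, D]
Visit E → queue [D]
Visit D → queue []

N, C, I, J, K, M, F, G, L, B, A, H, O, E, D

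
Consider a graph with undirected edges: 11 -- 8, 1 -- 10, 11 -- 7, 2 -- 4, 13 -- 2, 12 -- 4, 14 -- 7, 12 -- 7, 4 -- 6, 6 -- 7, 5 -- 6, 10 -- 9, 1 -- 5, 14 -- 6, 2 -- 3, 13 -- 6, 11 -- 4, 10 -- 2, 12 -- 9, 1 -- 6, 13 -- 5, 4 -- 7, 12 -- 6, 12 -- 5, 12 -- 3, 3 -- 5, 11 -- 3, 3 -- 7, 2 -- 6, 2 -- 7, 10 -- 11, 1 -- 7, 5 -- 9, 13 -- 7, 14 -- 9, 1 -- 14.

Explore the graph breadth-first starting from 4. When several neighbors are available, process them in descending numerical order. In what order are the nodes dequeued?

4, 12, 11, 7, 6, 2, 9, 5, 3, 10, 8, 14, 13, 1

Visit 4; enqueue 12, 11, 7, 6, 2 → queue [12, 11, 7, 6, 2]
Visit 12; enqueue 9, 5, 3 → queue [11, 7, 6, 2, 9, 5, 3]
Visit 11; enqueue 10, 8 → queue [7, 6, 2, 9, 5, 3, 10, 8]
Visit 7; enqueue 14, 13, 1 → queue [6, 2, 9, 5, 3, 10, 8, 14, 13, 1]
Visit 6 → queue [2, 9, 5, 3, 10, 8, 14, 13, 1]
Visit 2 → queue [9, 5, 3, 10, 8, 14, 13, 1]
Visit 9 → queue [5, 3, 10, 8, 14, 13, 1]
Visit 5 → queue [3, 10, 8, 14, 13, 1]
Visit 3 → queue [10, 8, 14, 13, 1]
Visit 10 → queue [8, 14, 13, 1]
Visit 8 → queue [14, 13, 1]
Visit 14 → queue [13, 1]
Visit 13 → queue [1]
Visit 1 → queue []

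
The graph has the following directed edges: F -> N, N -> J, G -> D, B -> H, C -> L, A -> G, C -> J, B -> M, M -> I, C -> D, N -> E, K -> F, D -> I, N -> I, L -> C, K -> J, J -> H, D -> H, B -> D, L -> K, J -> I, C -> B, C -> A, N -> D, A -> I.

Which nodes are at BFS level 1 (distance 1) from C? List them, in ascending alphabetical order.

A, B, D, J, L

Level 0: C
Level 1: A, B, D, J, L
Level 2: G, H, I, K, M
Level 3: F
Level 4: N
Level 5: E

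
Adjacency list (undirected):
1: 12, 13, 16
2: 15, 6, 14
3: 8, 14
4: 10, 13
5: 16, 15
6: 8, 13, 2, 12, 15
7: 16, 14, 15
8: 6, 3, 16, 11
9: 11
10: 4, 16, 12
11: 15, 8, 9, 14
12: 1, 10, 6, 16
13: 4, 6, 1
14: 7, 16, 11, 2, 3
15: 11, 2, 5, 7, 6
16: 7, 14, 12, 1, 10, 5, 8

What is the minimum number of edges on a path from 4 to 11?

Level 0: 4
Level 1: 10, 13
Level 2: 1, 6, 12, 16
Level 3: 2, 5, 7, 8, 14, 15
Level 4: 3, 11
Level 5: 9
11 first appears at level 4.

4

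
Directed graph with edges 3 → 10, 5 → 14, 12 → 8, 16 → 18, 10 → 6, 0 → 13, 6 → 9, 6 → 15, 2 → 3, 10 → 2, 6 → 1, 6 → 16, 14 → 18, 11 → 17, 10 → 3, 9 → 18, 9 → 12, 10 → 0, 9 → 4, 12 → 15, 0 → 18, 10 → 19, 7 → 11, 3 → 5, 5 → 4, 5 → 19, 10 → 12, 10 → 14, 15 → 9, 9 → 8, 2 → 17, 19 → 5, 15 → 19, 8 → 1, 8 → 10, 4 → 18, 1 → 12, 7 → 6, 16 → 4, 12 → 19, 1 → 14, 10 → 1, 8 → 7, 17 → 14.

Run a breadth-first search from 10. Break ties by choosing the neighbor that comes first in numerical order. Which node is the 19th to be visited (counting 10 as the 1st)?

Visit 10; enqueue 0, 1, 2, 3, 6, 12, 14, 19 → queue [0, 1, 2, 3, 6, 12, 14, 19]
Visit 0; enqueue 13, 18 → queue [1, 2, 3, 6, 12, 14, 19, 13, 18]
Visit 1 → queue [2, 3, 6, 12, 14, 19, 13, 18]
Visit 2; enqueue 17 → queue [3, 6, 12, 14, 19, 13, 18, 17]
Visit 3; enqueue 5 → queue [6, 12, 14, 19, 13, 18, 17, 5]
Visit 6; enqueue 9, 15, 16 → queue [12, 14, 19, 13, 18, 17, 5, 9, 15, 16]
Visit 12; enqueue 8 → queue [14, 19, 13, 18, 17, 5, 9, 15, 16, 8]
Visit 14 → queue [19, 13, 18, 17, 5, 9, 15, 16, 8]
Visit 19 → queue [13, 18, 17, 5, 9, 15, 16, 8]
Visit 13 → queue [18, 17, 5, 9, 15, 16, 8]
Visit 18 → queue [17, 5, 9, 15, 16, 8]
Visit 17 → queue [5, 9, 15, 16, 8]
Visit 5; enqueue 4 → queue [9, 15, 16, 8, 4]
Visit 9 → queue [15, 16, 8, 4]
Visit 15 → queue [16, 8, 4]
Visit 16 → queue [8, 4]
Visit 8; enqueue 7 → queue [4, 7]
Visit 4 → queue [7]
Visit 7; enqueue 11 → queue [11]
Visit 11 → queue []

Visit order: 10, 0, 1, 2, 3, 6, 12, 14, 19, 13, 18, 17, 5, 9, 15, 16, 8, 4, 7, 11

7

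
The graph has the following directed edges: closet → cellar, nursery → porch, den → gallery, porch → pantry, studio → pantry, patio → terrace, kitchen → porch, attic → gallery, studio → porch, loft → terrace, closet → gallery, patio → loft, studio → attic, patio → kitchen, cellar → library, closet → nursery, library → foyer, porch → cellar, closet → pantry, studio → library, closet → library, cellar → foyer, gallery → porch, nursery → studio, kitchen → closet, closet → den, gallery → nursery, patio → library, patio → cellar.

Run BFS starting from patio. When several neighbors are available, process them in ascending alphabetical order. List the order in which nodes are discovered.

Visit patio; enqueue cellar, kitchen, library, loft, terrace → queue [cellar, kitchen, library, loft, terrace]
Visit cellar; enqueue foyer → queue [kitchen, library, loft, terrace, foyer]
Visit kitchen; enqueue closet, porch → queue [library, loft, terrace, foyer, closet, porch]
Visit library → queue [loft, terrace, foyer, closet, porch]
Visit loft → queue [terrace, foyer, closet, porch]
Visit terrace → queue [foyer, closet, porch]
Visit foyer → queue [closet, porch]
Visit closet; enqueue den, gallery, nursery, pantry → queue [porch, den, gallery, nursery, pantry]
Visit porch → queue [den, gallery, nursery, pantry]
Visit den → queue [gallery, nursery, pantry]
Visit gallery → queue [nursery, pantry]
Visit nursery; enqueue studio → queue [pantry, studio]
Visit pantry → queue [studio]
Visit studio; enqueue attic → queue [attic]
Visit attic → queue []

patio cellar kitchen library loft terrace foyer closet porch den gallery nursery pantry studio attic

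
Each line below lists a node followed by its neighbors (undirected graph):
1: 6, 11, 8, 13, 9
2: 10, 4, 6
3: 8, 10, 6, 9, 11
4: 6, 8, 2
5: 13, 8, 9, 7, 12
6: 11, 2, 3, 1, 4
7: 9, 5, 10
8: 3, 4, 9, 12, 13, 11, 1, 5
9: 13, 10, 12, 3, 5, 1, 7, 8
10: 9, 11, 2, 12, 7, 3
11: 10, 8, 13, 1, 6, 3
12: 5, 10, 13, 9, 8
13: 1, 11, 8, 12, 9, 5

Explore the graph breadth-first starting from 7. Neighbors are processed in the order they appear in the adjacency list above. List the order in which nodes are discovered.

7 -> 9 -> 5 -> 10 -> 13 -> 12 -> 3 -> 1 -> 8 -> 11 -> 2 -> 6 -> 4

Visit 7; enqueue 9, 5, 10 → queue [9, 5, 10]
Visit 9; enqueue 13, 12, 3, 1, 8 → queue [5, 10, 13, 12, 3, 1, 8]
Visit 5 → queue [10, 13, 12, 3, 1, 8]
Visit 10; enqueue 11, 2 → queue [13, 12, 3, 1, 8, 11, 2]
Visit 13 → queue [12, 3, 1, 8, 11, 2]
Visit 12 → queue [3, 1, 8, 11, 2]
Visit 3; enqueue 6 → queue [1, 8, 11, 2, 6]
Visit 1 → queue [8, 11, 2, 6]
Visit 8; enqueue 4 → queue [11, 2, 6, 4]
Visit 11 → queue [2, 6, 4]
Visit 2 → queue [6, 4]
Visit 6 → queue [4]
Visit 4 → queue []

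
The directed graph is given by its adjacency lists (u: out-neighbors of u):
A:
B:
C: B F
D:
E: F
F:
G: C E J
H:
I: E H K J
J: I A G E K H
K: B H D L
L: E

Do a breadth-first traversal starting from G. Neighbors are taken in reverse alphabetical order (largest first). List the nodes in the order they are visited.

Visit G; enqueue J, E, C → queue [J, E, C]
Visit J; enqueue K, I, H, A → queue [E, C, K, I, H, A]
Visit E; enqueue F → queue [C, K, I, H, A, F]
Visit C; enqueue B → queue [K, I, H, A, F, B]
Visit K; enqueue L, D → queue [I, H, A, F, B, L, D]
Visit I → queue [H, A, F, B, L, D]
Visit H → queue [A, F, B, L, D]
Visit A → queue [F, B, L, D]
Visit F → queue [B, L, D]
Visit B → queue [L, D]
Visit L → queue [D]
Visit D → queue []

G J E C K I H A F B L D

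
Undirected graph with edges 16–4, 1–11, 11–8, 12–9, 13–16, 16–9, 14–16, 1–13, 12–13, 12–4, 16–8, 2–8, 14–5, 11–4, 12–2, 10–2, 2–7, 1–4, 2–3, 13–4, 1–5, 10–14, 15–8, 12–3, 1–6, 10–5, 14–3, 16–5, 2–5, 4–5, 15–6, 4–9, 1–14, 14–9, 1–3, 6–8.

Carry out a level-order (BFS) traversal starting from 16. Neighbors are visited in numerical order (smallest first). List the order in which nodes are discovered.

Visit 16; enqueue 4, 5, 8, 9, 13, 14 → queue [4, 5, 8, 9, 13, 14]
Visit 4; enqueue 1, 11, 12 → queue [5, 8, 9, 13, 14, 1, 11, 12]
Visit 5; enqueue 2, 10 → queue [8, 9, 13, 14, 1, 11, 12, 2, 10]
Visit 8; enqueue 6, 15 → queue [9, 13, 14, 1, 11, 12, 2, 10, 6, 15]
Visit 9 → queue [13, 14, 1, 11, 12, 2, 10, 6, 15]
Visit 13 → queue [14, 1, 11, 12, 2, 10, 6, 15]
Visit 14; enqueue 3 → queue [1, 11, 12, 2, 10, 6, 15, 3]
Visit 1 → queue [11, 12, 2, 10, 6, 15, 3]
Visit 11 → queue [12, 2, 10, 6, 15, 3]
Visit 12 → queue [2, 10, 6, 15, 3]
Visit 2; enqueue 7 → queue [10, 6, 15, 3, 7]
Visit 10 → queue [6, 15, 3, 7]
Visit 6 → queue [15, 3, 7]
Visit 15 → queue [3, 7]
Visit 3 → queue [7]
Visit 7 → queue []

16 → 4 → 5 → 8 → 9 → 13 → 14 → 1 → 11 → 12 → 2 → 10 → 6 → 15 → 3 → 7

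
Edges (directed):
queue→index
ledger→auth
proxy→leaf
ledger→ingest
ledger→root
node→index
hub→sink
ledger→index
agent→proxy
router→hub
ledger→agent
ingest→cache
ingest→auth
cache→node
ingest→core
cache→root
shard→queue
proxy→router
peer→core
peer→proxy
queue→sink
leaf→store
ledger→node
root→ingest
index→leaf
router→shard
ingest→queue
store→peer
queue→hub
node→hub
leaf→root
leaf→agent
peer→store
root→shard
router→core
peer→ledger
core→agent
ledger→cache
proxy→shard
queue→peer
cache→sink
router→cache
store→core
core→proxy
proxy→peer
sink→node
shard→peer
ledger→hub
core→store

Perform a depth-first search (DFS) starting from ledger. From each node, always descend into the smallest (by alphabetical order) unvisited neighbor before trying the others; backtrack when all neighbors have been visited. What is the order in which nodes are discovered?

ledger agent proxy leaf root ingest auth cache node hub sink index core store peer queue shard router

Visit ledger
ledger → agent
agent → proxy
proxy → leaf
leaf → root
root → ingest
ingest → auth
ingest → cache
cache → node
node → hub
hub → sink
node → index
ingest → core
core → store
store → peer
ingest → queue
root → shard
proxy → router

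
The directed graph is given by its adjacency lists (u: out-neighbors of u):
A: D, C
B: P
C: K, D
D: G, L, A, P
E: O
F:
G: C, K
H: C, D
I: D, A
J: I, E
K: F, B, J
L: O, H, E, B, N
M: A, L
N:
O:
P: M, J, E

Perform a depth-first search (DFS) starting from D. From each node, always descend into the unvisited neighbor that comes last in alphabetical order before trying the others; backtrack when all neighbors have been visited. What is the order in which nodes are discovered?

D, P, M, L, O, N, H, C, K, J, I, A, E, F, B, G

Visit D
D → P
P → M
M → L
L → O
L → N
L → H
H → C
C → K
K → J
J → I
I → A
J → E
K → F
K → B
D → G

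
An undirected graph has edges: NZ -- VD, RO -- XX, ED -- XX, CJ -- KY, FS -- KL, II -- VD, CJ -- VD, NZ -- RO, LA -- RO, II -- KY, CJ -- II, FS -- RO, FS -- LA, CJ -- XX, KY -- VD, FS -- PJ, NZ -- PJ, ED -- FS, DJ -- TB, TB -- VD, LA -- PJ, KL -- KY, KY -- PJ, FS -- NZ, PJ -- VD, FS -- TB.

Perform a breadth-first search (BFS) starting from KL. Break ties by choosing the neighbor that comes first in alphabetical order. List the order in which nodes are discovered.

KL -> FS -> KY -> ED -> LA -> NZ -> PJ -> RO -> TB -> CJ -> II -> VD -> XX -> DJ

Visit KL; enqueue FS, KY → queue [FS, KY]
Visit FS; enqueue ED, LA, NZ, PJ, RO, TB → queue [KY, ED, LA, NZ, PJ, RO, TB]
Visit KY; enqueue CJ, II, VD → queue [ED, LA, NZ, PJ, RO, TB, CJ, II, VD]
Visit ED; enqueue XX → queue [LA, NZ, PJ, RO, TB, CJ, II, VD, XX]
Visit LA → queue [NZ, PJ, RO, TB, CJ, II, VD, XX]
Visit NZ → queue [PJ, RO, TB, CJ, II, VD, XX]
Visit PJ → queue [RO, TB, CJ, II, VD, XX]
Visit RO → queue [TB, CJ, II, VD, XX]
Visit TB; enqueue DJ → queue [CJ, II, VD, XX, DJ]
Visit CJ → queue [II, VD, XX, DJ]
Visit II → queue [VD, XX, DJ]
Visit VD → queue [XX, DJ]
Visit XX → queue [DJ]
Visit DJ → queue []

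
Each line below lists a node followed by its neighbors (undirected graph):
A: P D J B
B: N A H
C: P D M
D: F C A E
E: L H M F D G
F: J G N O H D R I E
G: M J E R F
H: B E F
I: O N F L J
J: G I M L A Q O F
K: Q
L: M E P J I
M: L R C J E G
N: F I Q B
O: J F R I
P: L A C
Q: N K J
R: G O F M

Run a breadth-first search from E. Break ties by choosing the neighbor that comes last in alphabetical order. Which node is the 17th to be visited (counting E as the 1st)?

Q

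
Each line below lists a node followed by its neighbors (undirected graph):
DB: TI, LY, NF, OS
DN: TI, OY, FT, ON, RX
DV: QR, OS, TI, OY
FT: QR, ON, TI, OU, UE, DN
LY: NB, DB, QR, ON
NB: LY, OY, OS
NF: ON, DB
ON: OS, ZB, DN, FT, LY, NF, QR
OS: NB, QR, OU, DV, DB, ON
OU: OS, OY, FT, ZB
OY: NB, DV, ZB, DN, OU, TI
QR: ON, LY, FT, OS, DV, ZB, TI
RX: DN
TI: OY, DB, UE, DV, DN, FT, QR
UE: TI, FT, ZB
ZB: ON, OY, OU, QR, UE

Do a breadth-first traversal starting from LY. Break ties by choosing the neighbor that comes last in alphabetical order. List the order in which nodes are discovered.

Visit LY; enqueue QR, ON, NB, DB → queue [QR, ON, NB, DB]
Visit QR; enqueue ZB, TI, OS, FT, DV → queue [ON, NB, DB, ZB, TI, OS, FT, DV]
Visit ON; enqueue NF, DN → queue [NB, DB, ZB, TI, OS, FT, DV, NF, DN]
Visit NB; enqueue OY → queue [DB, ZB, TI, OS, FT, DV, NF, DN, OY]
Visit DB → queue [ZB, TI, OS, FT, DV, NF, DN, OY]
Visit ZB; enqueue UE, OU → queue [TI, OS, FT, DV, NF, DN, OY, UE, OU]
Visit TI → queue [OS, FT, DV, NF, DN, OY, UE, OU]
Visit OS → queue [FT, DV, NF, DN, OY, UE, OU]
Visit FT → queue [DV, NF, DN, OY, UE, OU]
Visit DV → queue [NF, DN, OY, UE, OU]
Visit NF → queue [DN, OY, UE, OU]
Visit DN; enqueue RX → queue [OY, UE, OU, RX]
Visit OY → queue [UE, OU, RX]
Visit UE → queue [OU, RX]
Visit OU → queue [RX]
Visit RX → queue []

LY, QR, ON, NB, DB, ZB, TI, OS, FT, DV, NF, DN, OY, UE, OU, RX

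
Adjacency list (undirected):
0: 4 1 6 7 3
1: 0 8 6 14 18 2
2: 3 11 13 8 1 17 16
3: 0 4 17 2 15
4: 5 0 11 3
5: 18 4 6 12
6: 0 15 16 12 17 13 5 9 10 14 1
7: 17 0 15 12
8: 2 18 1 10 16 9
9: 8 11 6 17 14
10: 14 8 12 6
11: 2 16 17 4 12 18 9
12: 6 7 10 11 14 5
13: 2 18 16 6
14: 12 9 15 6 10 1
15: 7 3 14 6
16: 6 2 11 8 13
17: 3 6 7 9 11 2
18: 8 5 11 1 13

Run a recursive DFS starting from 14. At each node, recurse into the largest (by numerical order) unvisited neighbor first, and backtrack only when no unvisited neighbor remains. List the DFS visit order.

14 -> 15 -> 7 -> 17 -> 11 -> 18 -> 13 -> 16 -> 8 -> 10 -> 12 -> 6 -> 9 -> 5 -> 4 -> 3 -> 2 -> 1 -> 0

Visit 14
14 → 15
15 → 7
7 → 17
17 → 11
11 → 18
18 → 13
13 → 16
16 → 8
8 → 10
10 → 12
12 → 6
6 → 9
6 → 5
5 → 4
4 → 3
3 → 2
2 → 1
1 → 0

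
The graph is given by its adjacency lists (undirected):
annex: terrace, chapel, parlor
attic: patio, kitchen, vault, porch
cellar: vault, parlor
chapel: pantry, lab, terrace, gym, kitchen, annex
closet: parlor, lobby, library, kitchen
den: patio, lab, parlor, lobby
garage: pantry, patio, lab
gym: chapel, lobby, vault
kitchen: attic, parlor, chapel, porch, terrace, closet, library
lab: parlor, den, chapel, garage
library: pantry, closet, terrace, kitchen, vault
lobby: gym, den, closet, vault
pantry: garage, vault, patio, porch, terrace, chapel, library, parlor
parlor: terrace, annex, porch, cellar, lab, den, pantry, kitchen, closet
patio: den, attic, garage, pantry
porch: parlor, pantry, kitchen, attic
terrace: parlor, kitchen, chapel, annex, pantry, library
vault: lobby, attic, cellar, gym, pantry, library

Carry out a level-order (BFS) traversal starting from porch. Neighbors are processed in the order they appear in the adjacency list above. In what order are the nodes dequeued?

porch, parlor, pantry, kitchen, attic, terrace, annex, cellar, lab, den, closet, garage, vault, patio, chapel, library, lobby, gym

Visit porch; enqueue parlor, pantry, kitchen, attic → queue [parlor, pantry, kitchen, attic]
Visit parlor; enqueue terrace, annex, cellar, lab, den, closet → queue [pantry, kitchen, attic, terrace, annex, cellar, lab, den, closet]
Visit pantry; enqueue garage, vault, patio, chapel, library → queue [kitchen, attic, terrace, annex, cellar, lab, den, closet, garage, vault, patio, chapel, library]
Visit kitchen → queue [attic, terrace, annex, cellar, lab, den, closet, garage, vault, patio, chapel, library]
Visit attic → queue [terrace, annex, cellar, lab, den, closet, garage, vault, patio, chapel, library]
Visit terrace → queue [annex, cellar, lab, den, closet, garage, vault, patio, chapel, library]
Visit annex → queue [cellar, lab, den, closet, garage, vault, patio, chapel, library]
Visit cellar → queue [lab, den, closet, garage, vault, patio, chapel, library]
Visit lab → queue [den, closet, garage, vault, patio, chapel, library]
Visit den; enqueue lobby → queue [closet, garage, vault, patio, chapel, library, lobby]
Visit closet → queue [garage, vault, patio, chapel, library, lobby]
Visit garage → queue [vault, patio, chapel, library, lobby]
Visit vault; enqueue gym → queue [patio, chapel, library, lobby, gym]
Visit patio → queue [chapel, library, lobby, gym]
Visit chapel → queue [library, lobby, gym]
Visit library → queue [lobby, gym]
Visit lobby → queue [gym]
Visit gym → queue []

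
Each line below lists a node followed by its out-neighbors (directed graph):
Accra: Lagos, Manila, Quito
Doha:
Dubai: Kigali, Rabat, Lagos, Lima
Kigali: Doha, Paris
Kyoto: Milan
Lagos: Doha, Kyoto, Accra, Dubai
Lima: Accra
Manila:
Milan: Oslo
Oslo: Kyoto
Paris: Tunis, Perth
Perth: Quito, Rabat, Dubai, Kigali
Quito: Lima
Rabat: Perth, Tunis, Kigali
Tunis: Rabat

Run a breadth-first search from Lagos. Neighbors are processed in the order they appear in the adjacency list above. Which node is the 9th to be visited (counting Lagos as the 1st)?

Kigali

Visit Lagos; enqueue Doha, Kyoto, Accra, Dubai → queue [Doha, Kyoto, Accra, Dubai]
Visit Doha → queue [Kyoto, Accra, Dubai]
Visit Kyoto; enqueue Milan → queue [Accra, Dubai, Milan]
Visit Accra; enqueue Manila, Quito → queue [Dubai, Milan, Manila, Quito]
Visit Dubai; enqueue Kigali, Rabat, Lima → queue [Milan, Manila, Quito, Kigali, Rabat, Lima]
Visit Milan; enqueue Oslo → queue [Manila, Quito, Kigali, Rabat, Lima, Oslo]
Visit Manila → queue [Quito, Kigali, Rabat, Lima, Oslo]
Visit Quito → queue [Kigali, Rabat, Lima, Oslo]
Visit Kigali; enqueue Paris → queue [Rabat, Lima, Oslo, Paris]
Visit Rabat; enqueue Perth, Tunis → queue [Lima, Oslo, Paris, Perth, Tunis]
Visit Lima → queue [Oslo, Paris, Perth, Tunis]
Visit Oslo → queue [Paris, Perth, Tunis]
Visit Paris → queue [Perth, Tunis]
Visit Perth → queue [Tunis]
Visit Tunis → queue []

Visit order: Lagos, Doha, Kyoto, Accra, Dubai, Milan, Manila, Quito, Kigali, Rabat, Lima, Oslo, Paris, Perth, Tunis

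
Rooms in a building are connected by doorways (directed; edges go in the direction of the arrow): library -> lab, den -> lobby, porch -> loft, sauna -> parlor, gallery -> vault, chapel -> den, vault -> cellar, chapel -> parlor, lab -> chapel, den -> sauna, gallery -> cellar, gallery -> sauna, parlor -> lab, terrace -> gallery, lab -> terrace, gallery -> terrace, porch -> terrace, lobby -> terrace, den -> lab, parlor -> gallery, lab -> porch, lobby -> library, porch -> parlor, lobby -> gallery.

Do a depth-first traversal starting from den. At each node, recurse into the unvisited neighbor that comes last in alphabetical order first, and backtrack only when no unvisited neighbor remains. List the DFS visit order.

Visit den
den → sauna
sauna → parlor
parlor → lab
lab → terrace
terrace → gallery
gallery → vault
vault → cellar
lab → porch
porch → loft
lab → chapel
den → lobby
lobby → library

den -> sauna -> parlor -> lab -> terrace -> gallery -> vault -> cellar -> porch -> loft -> chapel -> lobby -> library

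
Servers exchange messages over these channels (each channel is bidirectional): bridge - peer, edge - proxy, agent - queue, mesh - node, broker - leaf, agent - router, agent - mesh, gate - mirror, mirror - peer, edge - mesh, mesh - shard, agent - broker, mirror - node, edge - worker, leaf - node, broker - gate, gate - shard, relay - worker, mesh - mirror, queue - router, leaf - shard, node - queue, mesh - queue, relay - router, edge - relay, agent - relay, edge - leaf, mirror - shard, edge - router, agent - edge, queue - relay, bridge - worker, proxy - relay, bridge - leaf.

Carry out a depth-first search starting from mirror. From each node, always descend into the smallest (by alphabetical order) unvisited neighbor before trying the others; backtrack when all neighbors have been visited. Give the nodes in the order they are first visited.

mirror → gate → broker → agent → edge → leaf → bridge → peer → worker → relay → proxy → queue → mesh → node → shard → router

Visit mirror
mirror → gate
gate → broker
broker → agent
agent → edge
edge → leaf
leaf → bridge
bridge → peer
bridge → worker
worker → relay
relay → proxy
relay → queue
queue → mesh
mesh → node
mesh → shard
queue → router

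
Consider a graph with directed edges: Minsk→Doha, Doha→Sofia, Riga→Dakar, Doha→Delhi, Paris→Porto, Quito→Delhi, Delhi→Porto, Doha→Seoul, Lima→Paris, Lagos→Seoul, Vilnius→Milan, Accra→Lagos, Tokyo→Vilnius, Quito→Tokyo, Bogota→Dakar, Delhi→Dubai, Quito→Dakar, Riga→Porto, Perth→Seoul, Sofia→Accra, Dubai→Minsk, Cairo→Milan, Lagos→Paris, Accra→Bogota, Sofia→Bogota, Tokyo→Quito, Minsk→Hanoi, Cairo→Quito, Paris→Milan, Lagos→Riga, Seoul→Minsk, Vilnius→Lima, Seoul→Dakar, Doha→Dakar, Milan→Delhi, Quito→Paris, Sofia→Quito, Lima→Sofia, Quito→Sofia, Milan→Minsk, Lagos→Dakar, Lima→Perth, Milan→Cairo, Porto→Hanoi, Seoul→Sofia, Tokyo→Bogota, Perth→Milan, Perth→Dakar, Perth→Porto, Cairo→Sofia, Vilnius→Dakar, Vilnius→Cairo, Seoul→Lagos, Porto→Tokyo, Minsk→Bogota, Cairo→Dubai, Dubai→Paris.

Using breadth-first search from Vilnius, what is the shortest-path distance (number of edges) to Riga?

5

Level 0: Vilnius
Level 1: Cairo, Dakar, Lima, Milan
Level 2: Delhi, Dubai, Minsk, Paris, Perth, Quito, Sofia
Level 3: Accra, Bogota, Doha, Hanoi, Porto, Seoul, Tokyo
Level 4: Lagos
Level 5: Riga
Riga first appears at level 5.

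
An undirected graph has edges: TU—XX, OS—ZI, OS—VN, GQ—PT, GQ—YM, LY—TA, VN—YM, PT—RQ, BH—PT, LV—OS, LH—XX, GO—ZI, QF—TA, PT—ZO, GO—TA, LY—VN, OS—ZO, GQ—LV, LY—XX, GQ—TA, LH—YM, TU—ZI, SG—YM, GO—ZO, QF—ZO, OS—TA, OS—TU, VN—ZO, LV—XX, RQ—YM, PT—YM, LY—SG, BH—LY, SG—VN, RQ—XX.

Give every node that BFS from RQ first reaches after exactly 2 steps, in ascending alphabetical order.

BH, GQ, LH, LV, LY, SG, TU, VN, ZO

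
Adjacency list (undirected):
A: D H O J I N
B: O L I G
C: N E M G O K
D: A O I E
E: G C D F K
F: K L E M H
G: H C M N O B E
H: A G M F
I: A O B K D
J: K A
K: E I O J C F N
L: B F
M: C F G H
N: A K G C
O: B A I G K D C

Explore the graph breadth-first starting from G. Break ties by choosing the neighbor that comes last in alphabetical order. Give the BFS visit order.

Visit G; enqueue O, N, M, H, E, C, B → queue [O, N, M, H, E, C, B]
Visit O; enqueue K, I, D, A → queue [N, M, H, E, C, B, K, I, D, A]
Visit N → queue [M, H, E, C, B, K, I, D, A]
Visit M; enqueue F → queue [H, E, C, B, K, I, D, A, F]
Visit H → queue [E, C, B, K, I, D, A, F]
Visit E → queue [C, B, K, I, D, A, F]
Visit C → queue [B, K, I, D, A, F]
Visit B; enqueue L → queue [K, I, D, A, F, L]
Visit K; enqueue J → queue [I, D, A, F, L, J]
Visit I → queue [D, A, F, L, J]
Visit D → queue [A, F, L, J]
Visit A → queue [F, L, J]
Visit F → queue [L, J]
Visit L → queue [J]
Visit J → queue []

G O N M H E C B K I D A F L J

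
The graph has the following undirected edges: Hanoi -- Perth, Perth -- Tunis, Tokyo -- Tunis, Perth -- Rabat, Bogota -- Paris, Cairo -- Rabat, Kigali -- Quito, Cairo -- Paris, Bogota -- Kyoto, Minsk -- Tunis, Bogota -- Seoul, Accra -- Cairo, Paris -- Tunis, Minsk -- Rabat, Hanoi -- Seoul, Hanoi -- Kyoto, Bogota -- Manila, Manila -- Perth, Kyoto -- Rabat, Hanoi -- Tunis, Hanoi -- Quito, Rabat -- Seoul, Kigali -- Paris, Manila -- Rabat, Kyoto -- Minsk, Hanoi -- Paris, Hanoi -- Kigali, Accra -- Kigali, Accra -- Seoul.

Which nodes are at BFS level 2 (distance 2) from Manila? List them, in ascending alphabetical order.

Level 0: Manila
Level 1: Bogota, Perth, Rabat
Level 2: Cairo, Hanoi, Kyoto, Minsk, Paris, Seoul, Tunis
Level 3: Accra, Kigali, Quito, Tokyo

Cairo, Hanoi, Kyoto, Minsk, Paris, Seoul, Tunis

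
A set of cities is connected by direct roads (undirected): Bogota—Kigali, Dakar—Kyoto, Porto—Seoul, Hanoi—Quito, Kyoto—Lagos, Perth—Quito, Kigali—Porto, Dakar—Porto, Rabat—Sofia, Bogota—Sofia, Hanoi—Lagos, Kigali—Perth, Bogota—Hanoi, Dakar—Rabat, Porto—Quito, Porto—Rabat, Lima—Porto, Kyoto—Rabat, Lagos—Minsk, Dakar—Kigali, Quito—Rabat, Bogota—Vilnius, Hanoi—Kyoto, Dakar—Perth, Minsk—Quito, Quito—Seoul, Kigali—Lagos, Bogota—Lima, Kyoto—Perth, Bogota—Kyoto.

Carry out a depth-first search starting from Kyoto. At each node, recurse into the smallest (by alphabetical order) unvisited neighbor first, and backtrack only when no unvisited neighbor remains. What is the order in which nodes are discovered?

Kyoto Bogota Hanoi Lagos Kigali Dakar Perth Quito Minsk Porto Lima Rabat Sofia Seoul Vilnius

Visit Kyoto
Kyoto → Bogota
Bogota → Hanoi
Hanoi → Lagos
Lagos → Kigali
Kigali → Dakar
Dakar → Perth
Perth → Quito
Quito → Minsk
Quito → Porto
Porto → Lima
Porto → Rabat
Rabat → Sofia
Porto → Seoul
Bogota → Vilnius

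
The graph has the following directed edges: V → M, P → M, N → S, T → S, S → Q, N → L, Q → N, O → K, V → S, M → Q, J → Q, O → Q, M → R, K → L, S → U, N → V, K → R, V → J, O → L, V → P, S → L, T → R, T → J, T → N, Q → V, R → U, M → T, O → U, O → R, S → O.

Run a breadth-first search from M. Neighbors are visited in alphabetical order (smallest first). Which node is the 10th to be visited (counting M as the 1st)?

L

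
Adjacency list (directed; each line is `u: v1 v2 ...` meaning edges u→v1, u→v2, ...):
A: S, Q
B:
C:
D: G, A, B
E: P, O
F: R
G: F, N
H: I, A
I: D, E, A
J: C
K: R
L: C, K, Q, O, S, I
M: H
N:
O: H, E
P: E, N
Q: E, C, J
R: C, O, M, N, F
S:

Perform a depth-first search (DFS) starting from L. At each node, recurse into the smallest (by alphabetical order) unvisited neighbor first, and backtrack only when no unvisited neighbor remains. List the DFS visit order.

Visit L
L → C
L → I
I → A
A → Q
Q → E
E → O
O → H
E → P
P → N
Q → J
A → S
I → D
D → B
D → G
G → F
F → R
R → M
L → K

L → C → I → A → Q → E → O → H → P → N → J → S → D → B → G → F → R → M → K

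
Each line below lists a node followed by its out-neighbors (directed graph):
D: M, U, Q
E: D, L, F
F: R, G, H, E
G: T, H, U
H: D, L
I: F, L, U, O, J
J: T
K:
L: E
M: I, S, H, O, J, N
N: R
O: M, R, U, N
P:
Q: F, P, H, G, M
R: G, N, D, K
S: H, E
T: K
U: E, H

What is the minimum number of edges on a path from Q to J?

2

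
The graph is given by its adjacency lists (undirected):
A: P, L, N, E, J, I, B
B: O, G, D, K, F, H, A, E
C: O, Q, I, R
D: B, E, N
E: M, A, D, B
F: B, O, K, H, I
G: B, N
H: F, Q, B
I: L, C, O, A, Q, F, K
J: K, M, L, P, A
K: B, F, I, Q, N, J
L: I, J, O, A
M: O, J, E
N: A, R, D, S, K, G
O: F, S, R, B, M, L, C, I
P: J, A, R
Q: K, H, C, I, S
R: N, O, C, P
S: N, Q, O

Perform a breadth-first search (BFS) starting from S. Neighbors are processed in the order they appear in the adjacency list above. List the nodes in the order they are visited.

S -> N -> Q -> O -> A -> R -> D -> K -> G -> H -> C -> I -> F -> B -> M -> L -> P -> E -> J

Visit S; enqueue N, Q, O → queue [N, Q, O]
Visit N; enqueue A, R, D, K, G → queue [Q, O, A, R, D, K, G]
Visit Q; enqueue H, C, I → queue [O, A, R, D, K, G, H, C, I]
Visit O; enqueue F, B, M, L → queue [A, R, D, K, G, H, C, I, F, B, M, L]
Visit A; enqueue P, E, J → queue [R, D, K, G, H, C, I, F, B, M, L, P, E, J]
Visit R → queue [D, K, G, H, C, I, F, B, M, L, P, E, J]
Visit D → queue [K, G, H, C, I, F, B, M, L, P, E, J]
Visit K → queue [G, H, C, I, F, B, M, L, P, E, J]
Visit G → queue [H, C, I, F, B, M, L, P, E, J]
Visit H → queue [C, I, F, B, M, L, P, E, J]
Visit C → queue [I, F, B, M, L, P, E, J]
Visit I → queue [F, B, M, L, P, E, J]
Visit F → queue [B, M, L, P, E, J]
Visit B → queue [M, L, P, E, J]
Visit M → queue [L, P, E, J]
Visit L → queue [P, E, J]
Visit P → queue [E, J]
Visit E → queue [J]
Visit J → queue []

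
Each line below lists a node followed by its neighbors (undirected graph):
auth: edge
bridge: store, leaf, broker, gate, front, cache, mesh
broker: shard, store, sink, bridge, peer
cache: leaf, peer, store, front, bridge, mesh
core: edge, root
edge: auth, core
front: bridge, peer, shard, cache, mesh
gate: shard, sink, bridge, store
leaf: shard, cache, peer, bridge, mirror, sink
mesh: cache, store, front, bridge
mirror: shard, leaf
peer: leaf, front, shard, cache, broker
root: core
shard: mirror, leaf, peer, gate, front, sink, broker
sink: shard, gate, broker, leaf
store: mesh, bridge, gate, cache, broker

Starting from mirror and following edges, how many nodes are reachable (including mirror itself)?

BFS from mirror visits: mirror, shard, leaf, peer, gate, front, sink, broker, cache, bridge, store, mesh
Reachable nodes: 12 of 16 total.

12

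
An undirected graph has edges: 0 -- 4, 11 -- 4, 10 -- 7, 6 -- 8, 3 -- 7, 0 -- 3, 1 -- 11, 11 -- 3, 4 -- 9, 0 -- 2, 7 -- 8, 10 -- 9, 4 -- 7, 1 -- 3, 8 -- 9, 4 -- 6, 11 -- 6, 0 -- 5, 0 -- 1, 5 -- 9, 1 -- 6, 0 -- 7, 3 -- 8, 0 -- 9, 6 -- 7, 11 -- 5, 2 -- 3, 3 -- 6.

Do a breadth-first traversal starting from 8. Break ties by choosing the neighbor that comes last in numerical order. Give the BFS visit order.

Visit 8; enqueue 9, 7, 6, 3 → queue [9, 7, 6, 3]
Visit 9; enqueue 10, 5, 4, 0 → queue [7, 6, 3, 10, 5, 4, 0]
Visit 7 → queue [6, 3, 10, 5, 4, 0]
Visit 6; enqueue 11, 1 → queue [3, 10, 5, 4, 0, 11, 1]
Visit 3; enqueue 2 → queue [10, 5, 4, 0, 11, 1, 2]
Visit 10 → queue [5, 4, 0, 11, 1, 2]
Visit 5 → queue [4, 0, 11, 1, 2]
Visit 4 → queue [0, 11, 1, 2]
Visit 0 → queue [11, 1, 2]
Visit 11 → queue [1, 2]
Visit 1 → queue [2]
Visit 2 → queue []

8 9 7 6 3 10 5 4 0 11 1 2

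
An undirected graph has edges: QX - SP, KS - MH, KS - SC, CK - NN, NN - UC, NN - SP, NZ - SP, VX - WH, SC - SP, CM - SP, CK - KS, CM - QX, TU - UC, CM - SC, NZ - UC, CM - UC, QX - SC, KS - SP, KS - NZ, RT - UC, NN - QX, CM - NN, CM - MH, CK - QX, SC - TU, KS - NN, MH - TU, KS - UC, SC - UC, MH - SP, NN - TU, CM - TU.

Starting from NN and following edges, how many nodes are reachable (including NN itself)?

12

BFS from NN visits: NN, CK, CM, KS, QX, SP, TU, UC, MH, SC, NZ, RT
Reachable nodes: 12 of 14 total.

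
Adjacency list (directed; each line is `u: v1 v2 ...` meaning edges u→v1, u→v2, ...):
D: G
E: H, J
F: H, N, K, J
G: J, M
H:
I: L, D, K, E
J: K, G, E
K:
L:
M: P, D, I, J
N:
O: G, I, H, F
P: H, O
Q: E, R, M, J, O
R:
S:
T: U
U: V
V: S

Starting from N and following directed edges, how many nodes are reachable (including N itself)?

1

BFS from N visits: N
Reachable nodes: 1 of 19 total.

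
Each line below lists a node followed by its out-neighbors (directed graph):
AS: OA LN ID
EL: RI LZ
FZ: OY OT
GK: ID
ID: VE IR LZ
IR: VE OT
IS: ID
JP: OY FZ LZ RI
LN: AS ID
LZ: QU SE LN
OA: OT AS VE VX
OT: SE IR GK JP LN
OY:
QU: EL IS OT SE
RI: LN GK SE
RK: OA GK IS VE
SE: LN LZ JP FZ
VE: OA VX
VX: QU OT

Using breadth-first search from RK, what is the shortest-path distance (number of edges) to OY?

4

Level 0: RK
Level 1: GK, IS, OA, VE
Level 2: AS, ID, OT, VX
Level 3: IR, JP, LN, LZ, QU, SE
Level 4: EL, FZ, OY, RI
OY first appears at level 4.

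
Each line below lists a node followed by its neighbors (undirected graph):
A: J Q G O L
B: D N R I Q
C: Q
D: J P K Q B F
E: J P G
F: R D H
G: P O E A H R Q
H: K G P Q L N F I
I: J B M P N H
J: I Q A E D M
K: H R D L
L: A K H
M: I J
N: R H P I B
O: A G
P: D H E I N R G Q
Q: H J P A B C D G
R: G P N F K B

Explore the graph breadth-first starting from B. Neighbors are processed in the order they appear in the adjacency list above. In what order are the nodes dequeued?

B -> D -> N -> R -> I -> Q -> J -> P -> K -> F -> H -> G -> M -> A -> C -> E -> L -> O

Visit B; enqueue D, N, R, I, Q → queue [D, N, R, I, Q]
Visit D; enqueue J, P, K, F → queue [N, R, I, Q, J, P, K, F]
Visit N; enqueue H → queue [R, I, Q, J, P, K, F, H]
Visit R; enqueue G → queue [I, Q, J, P, K, F, H, G]
Visit I; enqueue M → queue [Q, J, P, K, F, H, G, M]
Visit Q; enqueue A, C → queue [J, P, K, F, H, G, M, A, C]
Visit J; enqueue E → queue [P, K, F, H, G, M, A, C, E]
Visit P → queue [K, F, H, G, M, A, C, E]
Visit K; enqueue L → queue [F, H, G, M, A, C, E, L]
Visit F → queue [H, G, M, A, C, E, L]
Visit H → queue [G, M, A, C, E, L]
Visit G; enqueue O → queue [M, A, C, E, L, O]
Visit M → queue [A, C, E, L, O]
Visit A → queue [C, E, L, O]
Visit C → queue [E, L, O]
Visit E → queue [L, O]
Visit L → queue [O]
Visit O → queue []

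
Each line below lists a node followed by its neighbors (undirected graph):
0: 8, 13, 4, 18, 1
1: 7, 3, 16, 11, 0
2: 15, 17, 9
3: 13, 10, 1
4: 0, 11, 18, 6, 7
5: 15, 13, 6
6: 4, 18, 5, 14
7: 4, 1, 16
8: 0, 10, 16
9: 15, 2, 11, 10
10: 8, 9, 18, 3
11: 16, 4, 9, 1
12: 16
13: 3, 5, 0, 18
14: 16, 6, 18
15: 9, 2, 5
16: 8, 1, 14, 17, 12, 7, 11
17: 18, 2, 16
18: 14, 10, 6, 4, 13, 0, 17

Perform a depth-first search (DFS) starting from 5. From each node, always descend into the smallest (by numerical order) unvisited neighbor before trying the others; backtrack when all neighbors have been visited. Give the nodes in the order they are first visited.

Visit 5
5 → 6
6 → 4
4 → 0
0 → 1
1 → 3
3 → 10
10 → 8
8 → 16
16 → 7
16 → 11
11 → 9
9 → 2
2 → 15
2 → 17
17 → 18
18 → 13
18 → 14
16 → 12

5 6 4 0 1 3 10 8 16 7 11 9 2 15 17 18 13 14 12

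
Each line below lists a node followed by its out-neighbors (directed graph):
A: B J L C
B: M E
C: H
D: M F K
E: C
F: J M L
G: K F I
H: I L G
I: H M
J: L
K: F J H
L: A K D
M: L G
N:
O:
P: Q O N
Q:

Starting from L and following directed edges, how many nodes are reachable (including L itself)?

BFS from L visits: L, K, D, A, J, H, F, M, C, B, I, G, E
Reachable nodes: 13 of 17 total.

13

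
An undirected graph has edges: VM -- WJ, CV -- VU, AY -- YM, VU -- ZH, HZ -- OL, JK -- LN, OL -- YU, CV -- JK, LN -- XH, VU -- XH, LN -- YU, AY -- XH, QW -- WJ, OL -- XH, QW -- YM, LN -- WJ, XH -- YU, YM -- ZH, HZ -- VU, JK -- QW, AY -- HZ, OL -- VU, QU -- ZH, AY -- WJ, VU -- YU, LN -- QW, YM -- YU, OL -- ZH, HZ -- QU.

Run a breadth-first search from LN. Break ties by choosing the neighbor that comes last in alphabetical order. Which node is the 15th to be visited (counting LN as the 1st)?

Visit LN; enqueue YU, XH, WJ, QW, JK → queue [YU, XH, WJ, QW, JK]
Visit YU; enqueue YM, VU, OL → queue [XH, WJ, QW, JK, YM, VU, OL]
Visit XH; enqueue AY → queue [WJ, QW, JK, YM, VU, OL, AY]
Visit WJ; enqueue VM → queue [QW, JK, YM, VU, OL, AY, VM]
Visit QW → queue [JK, YM, VU, OL, AY, VM]
Visit JK; enqueue CV → queue [YM, VU, OL, AY, VM, CV]
Visit YM; enqueue ZH → queue [VU, OL, AY, VM, CV, ZH]
Visit VU; enqueue HZ → queue [OL, AY, VM, CV, ZH, HZ]
Visit OL → queue [AY, VM, CV, ZH, HZ]
Visit AY → queue [VM, CV, ZH, HZ]
Visit VM → queue [CV, ZH, HZ]
Visit CV → queue [ZH, HZ]
Visit ZH; enqueue QU → queue [HZ, QU]
Visit HZ → queue [QU]
Visit QU → queue []

Visit order: LN, YU, XH, WJ, QW, JK, YM, VU, OL, AY, VM, CV, ZH, HZ, QU

QU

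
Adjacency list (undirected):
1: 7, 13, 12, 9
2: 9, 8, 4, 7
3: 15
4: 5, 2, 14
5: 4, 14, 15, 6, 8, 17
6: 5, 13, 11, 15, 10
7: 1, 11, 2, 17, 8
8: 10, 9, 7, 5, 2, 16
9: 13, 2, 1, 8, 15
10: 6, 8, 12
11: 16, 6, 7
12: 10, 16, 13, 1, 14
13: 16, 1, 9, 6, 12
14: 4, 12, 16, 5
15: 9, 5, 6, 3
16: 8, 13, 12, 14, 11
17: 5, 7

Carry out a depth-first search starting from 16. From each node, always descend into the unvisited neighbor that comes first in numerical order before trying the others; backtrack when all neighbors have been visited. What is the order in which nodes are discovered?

16 → 8 → 2 → 4 → 5 → 6 → 10 → 12 → 1 → 7 → 11 → 17 → 9 → 13 → 15 → 3 → 14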